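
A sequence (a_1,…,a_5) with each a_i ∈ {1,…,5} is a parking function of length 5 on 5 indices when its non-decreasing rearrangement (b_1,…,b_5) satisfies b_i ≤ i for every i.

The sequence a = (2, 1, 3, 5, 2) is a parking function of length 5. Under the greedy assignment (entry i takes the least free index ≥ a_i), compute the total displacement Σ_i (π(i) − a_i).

2

Σπ(i) = 1+…+5 = 15; Σa = 2+1+3+5+2 = 13; disp = 15−13 = 2.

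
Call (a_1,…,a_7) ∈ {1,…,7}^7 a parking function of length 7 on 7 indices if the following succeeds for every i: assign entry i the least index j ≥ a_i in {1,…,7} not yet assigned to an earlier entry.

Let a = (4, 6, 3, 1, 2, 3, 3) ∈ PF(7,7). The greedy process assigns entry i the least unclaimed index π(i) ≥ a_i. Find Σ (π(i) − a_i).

6

Σπ = 28 ({1..7} each once); Σa = 4+6+3+1+2+3+3 = 22; disp = 28−22 = 6.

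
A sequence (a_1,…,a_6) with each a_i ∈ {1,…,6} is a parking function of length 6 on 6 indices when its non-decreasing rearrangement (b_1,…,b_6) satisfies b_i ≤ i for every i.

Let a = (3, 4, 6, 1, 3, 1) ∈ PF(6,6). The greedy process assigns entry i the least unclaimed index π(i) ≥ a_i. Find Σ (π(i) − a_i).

3

Σπ = 6·7/2 = 21 (π permutes [6]); Σa = 3+4+6+1+3+1 = 18; disp = 21−18 = 3.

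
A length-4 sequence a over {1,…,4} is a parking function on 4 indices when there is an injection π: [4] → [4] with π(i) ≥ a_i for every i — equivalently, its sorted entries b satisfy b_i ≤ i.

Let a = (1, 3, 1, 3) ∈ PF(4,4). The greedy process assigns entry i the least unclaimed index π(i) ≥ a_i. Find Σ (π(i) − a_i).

Σπ = 4·5/2 = 10 (π permutes [4]); Σa = 1+3+1+3 = 8; disp = 10−8 = 2.

2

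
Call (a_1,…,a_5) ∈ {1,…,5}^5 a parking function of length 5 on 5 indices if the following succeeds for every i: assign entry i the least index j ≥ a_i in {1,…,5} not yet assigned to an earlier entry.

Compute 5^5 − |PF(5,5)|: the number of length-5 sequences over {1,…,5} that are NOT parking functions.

|PF| = (6−5)·6^(5−1) = 1×1296 = 1296 (Pollak)
E.g. (4,5,5,3,1) → sorted (1,3,4,5,5): b_2=3>2, not a PF.
5^5 − 1296 = 3125 − 1296 = 1829

1829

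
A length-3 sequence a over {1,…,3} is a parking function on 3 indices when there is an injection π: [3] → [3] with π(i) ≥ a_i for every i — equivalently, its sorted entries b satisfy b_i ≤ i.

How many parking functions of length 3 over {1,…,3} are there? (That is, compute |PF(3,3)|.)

16

Count = 1·4^2 = 1·16 = 16 (Konheim–Weiss)
E.g. (2,1,2) → sorted (1,2,2): b_i ≤ i ∀i, a PF.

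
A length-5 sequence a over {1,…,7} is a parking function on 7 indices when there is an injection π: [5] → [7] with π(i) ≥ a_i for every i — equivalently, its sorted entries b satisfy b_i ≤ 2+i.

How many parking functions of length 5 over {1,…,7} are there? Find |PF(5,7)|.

#PF = (7+1−5)·(7+1)^{5−1} = 3×4096 = 12288 (Konheim–Weiss)
One tuple (1,2,5,4,2) → sorted (1,2,2,4,5): b_i ≤ 2+i ∀i, a PF.

12288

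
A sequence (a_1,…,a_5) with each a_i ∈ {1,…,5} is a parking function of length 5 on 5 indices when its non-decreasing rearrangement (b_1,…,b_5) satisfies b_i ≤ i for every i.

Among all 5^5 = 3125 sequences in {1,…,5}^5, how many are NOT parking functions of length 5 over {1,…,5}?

1829

#PF = (6−5)·6^(5−1) = 1×1296 = 1296
One tuple (5,2,5,2,1) → sorted (1,2,2,5,5): b_4=5>4, not a PF.
5^5 − 1296 = 3125 − 1296 = 1829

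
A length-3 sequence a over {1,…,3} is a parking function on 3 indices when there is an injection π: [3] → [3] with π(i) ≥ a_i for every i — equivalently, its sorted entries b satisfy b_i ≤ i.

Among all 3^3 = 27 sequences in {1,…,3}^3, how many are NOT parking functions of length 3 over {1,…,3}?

11

|PF(3,3)| = (3−3+1)·(3+1)^(3−1) = 1×16 = 16 [KW]
Check (3,2,2) → sorted (2,2,3): b_1=2>1, not a PF.
Total 27; non-PF = 27−16 = 11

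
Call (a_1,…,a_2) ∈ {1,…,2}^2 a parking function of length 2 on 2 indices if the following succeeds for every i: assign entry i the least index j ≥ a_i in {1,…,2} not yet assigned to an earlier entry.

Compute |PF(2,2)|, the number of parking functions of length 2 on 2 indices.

Count = (3−2)·3^(2−1) = 1 · 3 = 3 [KW]
E.g. (1,2) → sorted (1,2): b_i ≤ i ∀i, a PF.

3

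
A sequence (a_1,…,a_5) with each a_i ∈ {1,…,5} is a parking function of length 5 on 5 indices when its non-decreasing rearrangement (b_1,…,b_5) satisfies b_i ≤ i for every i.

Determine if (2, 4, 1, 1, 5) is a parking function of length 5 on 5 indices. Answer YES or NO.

Sorted: b = (1, 1, 2, 4, 5).
  b_1=1 ≤ 1
  b_2=1 ≤ 2
  b_3=2 ≤ 3
  b_4=4 ≤ 4
  b_5=5 ≤ 5
All bounds hold ⇒ YES

YES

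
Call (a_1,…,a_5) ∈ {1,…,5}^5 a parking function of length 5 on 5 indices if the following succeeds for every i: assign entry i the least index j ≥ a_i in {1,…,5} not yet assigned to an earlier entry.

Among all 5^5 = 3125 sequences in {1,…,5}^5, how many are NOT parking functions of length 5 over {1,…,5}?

1829

#PF = (6−5)·6^(5−1) = 1×1296 = 1296 (Konheim–Weiss)
E.g. (4,5,4,3,5) → sorted (3,4,4,5,5): b_1=3>1, not a PF.
So 3125 − 1296 = 1829 fail.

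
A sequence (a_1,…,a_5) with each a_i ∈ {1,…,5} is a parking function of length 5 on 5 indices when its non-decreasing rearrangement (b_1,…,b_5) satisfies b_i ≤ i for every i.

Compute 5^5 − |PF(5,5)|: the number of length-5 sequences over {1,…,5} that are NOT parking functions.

1829

#PF = (5+1−5)·(5+1)^{5−1} = 1×1296 = 1296 (Konheim–Weiss)
E.g. (5,5,5,2,2) → sorted (2,2,5,5,5): b_1=2>1, not a PF.
5^5 − 1296 = 3125 − 1296 = 1829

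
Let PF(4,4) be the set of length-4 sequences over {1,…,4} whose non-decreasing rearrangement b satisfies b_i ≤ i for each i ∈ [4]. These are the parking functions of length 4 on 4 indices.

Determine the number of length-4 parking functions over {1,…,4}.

125

|PF(4,4)| = (4+1−4)·(4+1)^{4−1} = 1×125 = 125 [KW]
E.g. (3,3,2,1) → sorted (1,2,3,3): b_i ≤ i ∀i, a PF.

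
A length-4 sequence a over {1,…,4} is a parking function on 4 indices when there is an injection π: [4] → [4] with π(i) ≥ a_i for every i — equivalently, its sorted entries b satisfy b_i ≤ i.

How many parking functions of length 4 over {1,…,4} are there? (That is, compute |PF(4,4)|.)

125

#PF = (4−4+1)·(4+1)^(4−1) = 1 · 125 = 125 [KW]
Check (2,3,1,1) → sorted (1,1,2,3): b_i ≤ i ∀i, a PF.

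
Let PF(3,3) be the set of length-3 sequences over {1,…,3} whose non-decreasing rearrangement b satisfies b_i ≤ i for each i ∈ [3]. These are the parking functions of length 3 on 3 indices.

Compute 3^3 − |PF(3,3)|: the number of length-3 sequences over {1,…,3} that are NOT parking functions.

#PF = (3−3+1)·(3+1)^(3−1) = 1·16 = 16 [KW]
One tuple (2,3,3) → sorted (2,3,3): b_1=2>1, not a PF.
So 27 − 16 = 11 fail.

11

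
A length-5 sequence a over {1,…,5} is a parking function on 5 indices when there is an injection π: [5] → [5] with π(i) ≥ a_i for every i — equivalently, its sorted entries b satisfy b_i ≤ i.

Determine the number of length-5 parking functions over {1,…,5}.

1296

|PF(5,5)| = 1·6^4 = 1·1296 = 1296 (Konheim–Weiss)
Check (2,3,4,1,1) → sorted (1,1,2,3,4): b_i ≤ i ∀i, a PF.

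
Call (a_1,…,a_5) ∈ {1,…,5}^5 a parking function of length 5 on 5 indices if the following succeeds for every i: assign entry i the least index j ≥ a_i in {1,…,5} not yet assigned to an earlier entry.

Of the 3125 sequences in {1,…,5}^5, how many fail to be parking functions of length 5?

#PF = (6−5)·6^(5−1) = 1×1296 = 1296 (Konheim–Weiss)
Check (2,5,5,5,2) → sorted (2,2,5,5,5): b_1=2>1, not a PF.
5^5 − 1296 = 3125 − 1296 = 1829

1829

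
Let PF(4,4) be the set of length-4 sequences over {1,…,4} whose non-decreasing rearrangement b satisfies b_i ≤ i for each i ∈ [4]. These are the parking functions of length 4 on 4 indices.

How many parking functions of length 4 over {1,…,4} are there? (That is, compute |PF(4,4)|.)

125

Count = (4+1−4)·(4+1)^{4−1} = 1 · 125 = 125 (Konheim–Weiss)
One tuple (1,2,3,3) → sorted (1,2,3,3): b_i ≤ i ∀i, a PF.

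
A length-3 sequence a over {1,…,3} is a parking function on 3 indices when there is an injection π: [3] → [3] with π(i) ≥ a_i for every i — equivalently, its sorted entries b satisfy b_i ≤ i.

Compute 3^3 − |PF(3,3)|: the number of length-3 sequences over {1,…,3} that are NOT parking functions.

11

|PF(3,3)| = (4−3)·4^(3−1) = 1 · 16 = 16
E.g. (3,2,2) → sorted (2,2,3): b_1=2>1, not a PF.
So 27 − 16 = 11 fail.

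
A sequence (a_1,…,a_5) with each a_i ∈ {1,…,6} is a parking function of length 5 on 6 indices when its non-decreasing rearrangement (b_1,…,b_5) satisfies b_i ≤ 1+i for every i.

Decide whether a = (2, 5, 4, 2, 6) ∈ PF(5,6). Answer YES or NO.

YES

Order a: b = (2, 2, 4, 5, 6).
  b_1=2 ≤ 2
  b_2=2 ≤ 3
  b_3=4 ≤ 4
  b_4=5 ≤ 5
  b_5=6 ≤ 6
All bounds hold ⇒ YES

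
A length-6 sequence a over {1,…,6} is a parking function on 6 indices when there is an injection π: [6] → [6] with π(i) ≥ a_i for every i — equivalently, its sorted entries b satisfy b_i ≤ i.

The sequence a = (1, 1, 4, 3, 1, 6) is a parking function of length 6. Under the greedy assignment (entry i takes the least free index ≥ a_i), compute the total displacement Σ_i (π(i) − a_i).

5

Σπ = 6·7/2 = 21 (π permutes [6]); Σa = 1+1+4+3+1+6 = 16; disp = 21−16 = 5.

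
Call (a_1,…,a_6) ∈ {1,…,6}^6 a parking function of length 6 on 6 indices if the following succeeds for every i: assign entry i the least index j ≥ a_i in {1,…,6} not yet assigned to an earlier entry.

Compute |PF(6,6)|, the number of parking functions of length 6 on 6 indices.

16807

|PF(6,6)| = 1·7^5 = 1×16807 = 16807
E.g. (4,1,4,6,3,1) → sorted (1,1,3,4,4,6): b_i ≤ i ∀i, a PF.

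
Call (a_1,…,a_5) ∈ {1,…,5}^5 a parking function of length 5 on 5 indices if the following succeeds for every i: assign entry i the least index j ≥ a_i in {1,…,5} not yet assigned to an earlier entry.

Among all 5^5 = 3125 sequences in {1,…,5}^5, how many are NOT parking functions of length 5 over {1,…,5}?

|PF| = 1·6^4 = 1×1296 = 1296 [KW]
Check (1,5,5,5,2) → sorted (1,2,5,5,5): b_3=5>3, not a PF.
Total 3125; non-PF = 3125−1296 = 1829

1829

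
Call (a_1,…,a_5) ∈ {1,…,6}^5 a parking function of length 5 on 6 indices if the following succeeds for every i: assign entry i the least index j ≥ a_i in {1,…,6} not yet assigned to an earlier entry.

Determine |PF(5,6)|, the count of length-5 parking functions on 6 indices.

|PF| = (6−5+1)·(6+1)^(5−1) = 2 · 2401 = 4802 (Pollak)
E.g. (1,4,1,4,3) → sorted (1,1,3,4,4): b_i ≤ 1+i ∀i, a PF.

4802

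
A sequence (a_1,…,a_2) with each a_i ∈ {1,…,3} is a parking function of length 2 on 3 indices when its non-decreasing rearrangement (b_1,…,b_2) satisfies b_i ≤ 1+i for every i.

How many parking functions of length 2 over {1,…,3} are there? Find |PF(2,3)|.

#PF = (3−2+1)·(3+1)^(2−1) = 2×4 = 8 [KW]
Check (3,1) → sorted (1,3): b_i ≤ 1+i ∀i, a PF.

8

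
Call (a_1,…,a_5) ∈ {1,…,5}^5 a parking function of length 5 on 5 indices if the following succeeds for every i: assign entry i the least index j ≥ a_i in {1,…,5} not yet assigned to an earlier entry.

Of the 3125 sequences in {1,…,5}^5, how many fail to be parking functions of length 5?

1829

Count = (5−5+1)·(5+1)^(5−1) = 1·1296 = 1296 (Pollak)
E.g. (4,3,3,5,3) → sorted (3,3,3,4,5): b_1=3>1, not a PF.
Total 3125; non-PF = 3125−1296 = 1829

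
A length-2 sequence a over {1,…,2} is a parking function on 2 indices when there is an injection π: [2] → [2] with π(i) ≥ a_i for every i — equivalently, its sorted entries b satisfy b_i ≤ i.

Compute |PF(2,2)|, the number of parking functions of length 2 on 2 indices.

3

|PF| = (2−2+1)·(2+1)^(2−1) = 1 · 3 = 3 (Pollak)
E.g. (2,1) → sorted (1,2): b_i ≤ i ∀i, a PF.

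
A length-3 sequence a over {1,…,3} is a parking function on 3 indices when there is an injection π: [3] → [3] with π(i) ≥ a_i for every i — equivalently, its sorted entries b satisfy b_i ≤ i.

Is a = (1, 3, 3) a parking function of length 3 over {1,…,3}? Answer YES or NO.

NO

Rearranged: b = (1, 3, 3).
  b_1=1 ≤ 1
  b_2=3 > 2
  fails at i=2 ⇒ NO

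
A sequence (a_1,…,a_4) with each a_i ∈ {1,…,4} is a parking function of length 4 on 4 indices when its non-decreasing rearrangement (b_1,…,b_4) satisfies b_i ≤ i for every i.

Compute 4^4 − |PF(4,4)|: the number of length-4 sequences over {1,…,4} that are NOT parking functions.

#PF = (5−4)·5^(4−1) = 1 · 125 = 125
E.g. (2,3,3,4) → sorted (2,3,3,4): b_1=2>1, not a PF.
So 256 − 125 = 131 fail.

131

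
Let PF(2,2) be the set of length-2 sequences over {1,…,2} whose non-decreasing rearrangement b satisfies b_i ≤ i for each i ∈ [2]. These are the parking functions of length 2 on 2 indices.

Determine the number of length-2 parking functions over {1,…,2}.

#PF = (2−2+1)·(2+1)^(2−1) = 1 · 3 = 3 (Konheim–Weiss)
Check (1,1) → sorted (1,1): b_i ≤ i ∀i, a PF.

3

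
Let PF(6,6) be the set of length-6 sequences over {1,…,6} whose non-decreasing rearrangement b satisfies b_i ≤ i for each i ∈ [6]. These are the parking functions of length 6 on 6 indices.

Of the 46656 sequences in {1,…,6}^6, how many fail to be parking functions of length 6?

29849

#PF = 1·7^5 = 1 · 16807 = 16807 (Pollak)
One tuple (6,6,5,4,4,4) → sorted (4,4,4,5,6,6): b_1=4>1, not a PF.
Total 46656; non-PF = 46656−16807 = 29849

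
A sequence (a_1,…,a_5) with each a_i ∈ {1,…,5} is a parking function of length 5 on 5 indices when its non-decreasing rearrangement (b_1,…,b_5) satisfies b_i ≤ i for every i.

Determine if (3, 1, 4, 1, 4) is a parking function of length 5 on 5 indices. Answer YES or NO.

Order a: b = (1, 1, 3, 4, 4).
  b_1=1 ≤ 1
  b_2=1 ≤ 2
  b_3=3 ≤ 3
  b_4=4 ≤ 4
  b_5=4 ≤ 5
All bounds hold ⇒ YES

YES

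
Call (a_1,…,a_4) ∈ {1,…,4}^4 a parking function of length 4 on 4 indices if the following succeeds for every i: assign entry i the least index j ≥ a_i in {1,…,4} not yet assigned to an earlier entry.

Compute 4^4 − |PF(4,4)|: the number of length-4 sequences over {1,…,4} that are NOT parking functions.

|PF| = 1·5^3 = 1×125 = 125
One tuple (3,4,4,2) → sorted (2,3,4,4): b_1=2>1, not a PF.
So 256 − 125 = 131 fail.

131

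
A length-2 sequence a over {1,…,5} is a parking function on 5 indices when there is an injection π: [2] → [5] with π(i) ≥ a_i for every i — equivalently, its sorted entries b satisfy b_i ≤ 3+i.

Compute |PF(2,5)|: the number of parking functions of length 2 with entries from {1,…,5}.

|PF(2,5)| = 4·6^1 = 4 · 6 = 24 [KW]
Example (1,4) → sorted (1,4): b_i ≤ 3+i ∀i, a PF.

24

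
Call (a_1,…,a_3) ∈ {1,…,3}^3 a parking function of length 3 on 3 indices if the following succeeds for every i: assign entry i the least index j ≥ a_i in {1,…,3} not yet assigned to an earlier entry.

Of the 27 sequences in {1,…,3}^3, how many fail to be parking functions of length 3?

11

|PF| = (4−3)·4^(3−1) = 1 · 16 = 16 [KW]
Check (3,3,3) → sorted (3,3,3): b_1=3>1, not a PF.
So 27 − 16 = 11 fail.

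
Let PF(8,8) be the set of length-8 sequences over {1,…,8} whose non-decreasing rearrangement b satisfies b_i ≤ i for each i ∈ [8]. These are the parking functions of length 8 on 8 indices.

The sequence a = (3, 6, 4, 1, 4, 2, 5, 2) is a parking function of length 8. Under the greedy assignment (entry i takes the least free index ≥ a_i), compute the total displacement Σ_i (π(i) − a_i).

Σπ(i) = 1+…+8 = 36; Σa = 3+6+4+1+4+2+5+2 = 27; disp = 36−27 = 9.

9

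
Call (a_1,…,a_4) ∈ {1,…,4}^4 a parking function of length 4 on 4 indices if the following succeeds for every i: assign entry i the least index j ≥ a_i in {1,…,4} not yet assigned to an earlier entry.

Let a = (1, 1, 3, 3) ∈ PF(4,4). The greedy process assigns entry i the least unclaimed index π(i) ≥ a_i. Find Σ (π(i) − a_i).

Σπ = 10 ({1..4} each once); Σa = 1+1+3+3 = 8; disp = 10−8 = 2.

2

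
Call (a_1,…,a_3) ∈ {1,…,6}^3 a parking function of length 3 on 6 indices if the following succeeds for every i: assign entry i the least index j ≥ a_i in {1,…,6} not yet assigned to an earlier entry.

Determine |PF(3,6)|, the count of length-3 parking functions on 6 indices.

|PF(3,6)| = (6+1−3)·(6+1)^{3−1} = 4·49 = 196 [KW]
Check (2,3,2) → sorted (2,2,3): b_i ≤ 3+i ∀i, a PF.

196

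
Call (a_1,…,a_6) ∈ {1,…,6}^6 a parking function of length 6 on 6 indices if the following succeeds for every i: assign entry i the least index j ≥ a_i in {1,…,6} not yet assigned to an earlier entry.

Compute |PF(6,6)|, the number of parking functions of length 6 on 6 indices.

16807

|PF(6,6)| = (6−6+1)·(6+1)^(6−1) = 1·16807 = 16807 [KW]
Example (1,6,1,2,4,2) → sorted (1,1,2,2,4,6): b_i ≤ i ∀i, a PF.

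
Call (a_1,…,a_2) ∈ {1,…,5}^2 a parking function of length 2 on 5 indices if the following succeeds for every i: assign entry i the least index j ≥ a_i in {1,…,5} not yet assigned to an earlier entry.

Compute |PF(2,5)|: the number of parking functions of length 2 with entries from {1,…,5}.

24

Count = (5+1−2)·(5+1)^{2−1} = 4·6 = 24 (Konheim–Weiss)
Example (4,2) → sorted (2,4): b_i ≤ 3+i ∀i, a PF.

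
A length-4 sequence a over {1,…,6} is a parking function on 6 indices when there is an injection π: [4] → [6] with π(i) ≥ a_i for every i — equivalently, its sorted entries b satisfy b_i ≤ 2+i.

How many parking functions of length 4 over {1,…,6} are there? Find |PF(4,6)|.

1029

#PF = (7−4)·7^(4−1) = 3×343 = 1029 [KW]
Check (3,1,3,1) → sorted (1,1,3,3): b_i ≤ 2+i ∀i, a PF.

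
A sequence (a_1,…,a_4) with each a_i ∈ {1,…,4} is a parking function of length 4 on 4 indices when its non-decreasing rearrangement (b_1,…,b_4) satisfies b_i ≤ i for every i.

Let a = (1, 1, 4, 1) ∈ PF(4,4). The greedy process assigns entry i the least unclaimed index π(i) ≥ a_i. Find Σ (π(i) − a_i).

Σπ = 10 ({1..4} each once); Σa = 1+1+4+1 = 7; disp = 10−7 = 3.

3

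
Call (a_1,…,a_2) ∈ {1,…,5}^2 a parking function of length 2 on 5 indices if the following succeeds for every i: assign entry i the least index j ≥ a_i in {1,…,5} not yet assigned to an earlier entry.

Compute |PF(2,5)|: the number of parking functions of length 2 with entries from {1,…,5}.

|PF(2,5)| = (5−2+1)·(5+1)^(2−1) = 4 · 6 = 24 (Pollak)
E.g. (1,4) → sorted (1,4): b_i ≤ 3+i ∀i, a PF.

24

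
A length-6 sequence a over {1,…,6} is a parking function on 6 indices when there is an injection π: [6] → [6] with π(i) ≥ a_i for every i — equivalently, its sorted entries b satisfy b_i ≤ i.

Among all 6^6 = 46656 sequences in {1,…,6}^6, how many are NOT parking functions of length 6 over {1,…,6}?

|PF| = (6−6+1)·(6+1)^(6−1) = 1·16807 = 16807
E.g. (3,1,6,1,6,5) → sorted (1,1,3,5,6,6): b_4=5>4, not a PF.
Total 46656; non-PF = 46656−16807 = 29849

29849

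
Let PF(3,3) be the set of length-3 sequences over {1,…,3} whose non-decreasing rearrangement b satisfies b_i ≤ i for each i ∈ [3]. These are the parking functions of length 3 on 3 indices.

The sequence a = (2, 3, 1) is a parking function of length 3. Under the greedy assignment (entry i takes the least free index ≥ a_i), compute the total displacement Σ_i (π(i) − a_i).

0

Σπ(i) = 1+…+3 = 6; Σa = 2+3+1 = 6; disp = 6−6 = 0.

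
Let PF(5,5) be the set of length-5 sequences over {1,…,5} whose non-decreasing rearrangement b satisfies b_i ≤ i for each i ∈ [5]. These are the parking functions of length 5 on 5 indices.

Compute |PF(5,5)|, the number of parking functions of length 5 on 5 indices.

1296

|PF(5,5)| = (5+1−5)·(5+1)^{5−1} = 1·1296 = 1296 (Pollak)
Check (1,2,3,4,4) → sorted (1,2,3,4,4): b_i ≤ i ∀i, a PF.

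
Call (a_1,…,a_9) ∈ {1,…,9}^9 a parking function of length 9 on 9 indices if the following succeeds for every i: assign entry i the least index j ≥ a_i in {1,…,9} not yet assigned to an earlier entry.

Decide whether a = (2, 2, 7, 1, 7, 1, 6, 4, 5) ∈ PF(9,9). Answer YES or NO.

YES

Sorted: b = (1, 1, 2, 2, 4, 5, 6, 7, 7).
  b_1=1 ≤ 1
  b_2=1 ≤ 2
  b_3=2 ≤ 3
  b_4=2 ≤ 4
  b_5=4 ≤ 5
  b_6=5 ≤ 6
  b_7=6 ≤ 7
  b_8=7 ≤ 8
  b_9=7 ≤ 9
All bounds hold ⇒ YES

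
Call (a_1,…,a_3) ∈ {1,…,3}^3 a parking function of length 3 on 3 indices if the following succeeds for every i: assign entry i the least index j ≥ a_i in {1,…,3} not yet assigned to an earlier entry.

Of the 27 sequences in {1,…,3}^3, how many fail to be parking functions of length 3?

11

|PF| = (3−3+1)·(3+1)^(3−1) = 1 · 16 = 16 [KW]
Example (3,2,3) → sorted (2,3,3): b_1=2>1, not a PF.
Total 27; non-PF = 27−16 = 11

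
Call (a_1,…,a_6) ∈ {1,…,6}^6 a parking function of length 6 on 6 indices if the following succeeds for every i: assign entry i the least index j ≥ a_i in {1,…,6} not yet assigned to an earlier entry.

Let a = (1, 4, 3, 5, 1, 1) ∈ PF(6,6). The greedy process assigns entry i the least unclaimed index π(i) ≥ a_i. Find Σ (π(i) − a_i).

6

Σπ = 6·7/2 = 21 (π permutes [6]); Σa = 1+4+3+5+1+1 = 15; disp = 21−15 = 6.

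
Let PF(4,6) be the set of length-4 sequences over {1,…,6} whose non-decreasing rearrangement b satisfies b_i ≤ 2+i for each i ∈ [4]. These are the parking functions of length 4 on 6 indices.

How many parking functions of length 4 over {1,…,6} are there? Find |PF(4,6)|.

1029

#PF = 3·7^3 = 3 · 343 = 1029 (Konheim–Weiss)
Example (5,2,5,4) → sorted (2,4,5,5): b_i ≤ 2+i ∀i, a PF.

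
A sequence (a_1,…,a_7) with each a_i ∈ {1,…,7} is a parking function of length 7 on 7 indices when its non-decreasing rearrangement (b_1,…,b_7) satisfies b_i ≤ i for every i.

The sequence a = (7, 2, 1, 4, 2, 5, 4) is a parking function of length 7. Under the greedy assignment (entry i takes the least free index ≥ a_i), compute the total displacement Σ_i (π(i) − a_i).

Σπ = 28 ({1..7} each once); Σa = 7+2+1+4+2+5+4 = 25; disp = 28−25 = 3.

3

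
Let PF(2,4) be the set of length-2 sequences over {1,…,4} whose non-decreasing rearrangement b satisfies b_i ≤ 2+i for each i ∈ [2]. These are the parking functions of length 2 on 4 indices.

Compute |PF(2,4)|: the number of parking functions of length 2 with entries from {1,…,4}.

|PF(2,4)| = 3·5^1 = 3·5 = 15
Check (1,3) → sorted (1,3): b_i ≤ 2+i ∀i, a PF.

15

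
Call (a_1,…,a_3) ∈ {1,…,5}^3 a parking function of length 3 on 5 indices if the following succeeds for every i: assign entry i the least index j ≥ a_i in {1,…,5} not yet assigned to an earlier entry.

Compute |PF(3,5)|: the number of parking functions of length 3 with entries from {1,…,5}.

108

#PF = 3·6^2 = 3 · 36 = 108 (Konheim–Weiss)
E.g. (4,1,5) → sorted (1,4,5): b_i ≤ 2+i ∀i, a PF.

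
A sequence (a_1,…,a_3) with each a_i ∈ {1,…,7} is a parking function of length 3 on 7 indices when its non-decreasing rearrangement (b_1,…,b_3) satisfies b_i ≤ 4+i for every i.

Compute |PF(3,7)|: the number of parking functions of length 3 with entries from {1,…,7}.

320

|PF(3,7)| = 5·8^2 = 5·64 = 320
Example (2,6,6) → sorted (2,6,6): b_i ≤ 4+i ∀i, a PF.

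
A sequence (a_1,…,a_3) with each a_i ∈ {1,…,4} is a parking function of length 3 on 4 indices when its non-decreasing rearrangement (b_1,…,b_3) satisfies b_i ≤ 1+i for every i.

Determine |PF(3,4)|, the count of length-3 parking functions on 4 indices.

50

|PF(3,4)| = (4−3+1)·(4+1)^(3−1) = 2 · 25 = 50
Example (3,1,1) → sorted (1,1,3): b_i ≤ 1+i ∀i, a PF.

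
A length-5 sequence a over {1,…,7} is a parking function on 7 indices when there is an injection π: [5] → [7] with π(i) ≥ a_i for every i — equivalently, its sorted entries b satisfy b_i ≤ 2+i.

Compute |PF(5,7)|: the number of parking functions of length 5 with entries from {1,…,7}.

#PF = (8−5)·8^(5−1) = 3 · 4096 = 12288 (Pollak)
One tuple (2,3,3,3,6) → sorted (2,3,3,3,6): b_i ≤ 2+i ∀i, a PF.

12288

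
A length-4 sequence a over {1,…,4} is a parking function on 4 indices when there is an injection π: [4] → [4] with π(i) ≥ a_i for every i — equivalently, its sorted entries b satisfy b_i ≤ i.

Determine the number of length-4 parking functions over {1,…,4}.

125

#PF = (5−4)·5^(4−1) = 1·125 = 125 (Pollak)
Example (2,1,3,4) → sorted (1,2,3,4): b_i ≤ i ∀i, a PF.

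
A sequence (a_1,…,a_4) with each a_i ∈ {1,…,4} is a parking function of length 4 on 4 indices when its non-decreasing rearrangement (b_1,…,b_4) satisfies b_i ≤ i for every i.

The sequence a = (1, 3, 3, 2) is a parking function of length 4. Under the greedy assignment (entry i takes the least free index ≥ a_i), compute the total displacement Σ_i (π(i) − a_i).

Σπ = 10 ({1..4} each once); Σa = 1+3+3+2 = 9; disp = 10−9 = 1.

1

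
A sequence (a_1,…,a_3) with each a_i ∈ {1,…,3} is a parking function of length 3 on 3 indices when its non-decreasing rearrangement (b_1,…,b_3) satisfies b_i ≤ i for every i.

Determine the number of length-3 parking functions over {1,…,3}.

|PF| = (4−3)·4^(3−1) = 1 · 16 = 16
One tuple (2,3,1) → sorted (1,2,3): b_i ≤ i ∀i, a PF.

16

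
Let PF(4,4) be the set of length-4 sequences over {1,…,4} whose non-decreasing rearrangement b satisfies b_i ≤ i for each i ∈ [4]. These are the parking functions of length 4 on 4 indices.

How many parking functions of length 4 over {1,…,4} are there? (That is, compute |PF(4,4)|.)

125

Count = (5−4)·5^(4−1) = 1·125 = 125 (Pollak)
One tuple (1,4,1,3) → sorted (1,1,3,4): b_i ≤ i ∀i, a PF.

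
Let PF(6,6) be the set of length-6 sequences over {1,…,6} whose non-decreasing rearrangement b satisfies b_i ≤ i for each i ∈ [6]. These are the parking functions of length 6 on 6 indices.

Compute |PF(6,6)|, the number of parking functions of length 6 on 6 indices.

16807

Count = (7−6)·7^(6−1) = 1·16807 = 16807 (Konheim–Weiss)
Check (3,5,1,2,1,2) → sorted (1,1,2,2,3,5): b_i ≤ i ∀i, a PF.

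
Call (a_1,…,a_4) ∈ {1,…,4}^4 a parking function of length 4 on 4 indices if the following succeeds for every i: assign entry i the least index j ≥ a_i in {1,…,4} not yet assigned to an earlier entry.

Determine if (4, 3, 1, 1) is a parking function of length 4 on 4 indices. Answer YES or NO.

Sorted: b = (1, 1, 3, 4).
  b_1=1 ≤ 1
  b_2=1 ≤ 2
  b_3=3 ≤ 3
  b_4=4 ≤ 4
All bounds hold ⇒ YES

YES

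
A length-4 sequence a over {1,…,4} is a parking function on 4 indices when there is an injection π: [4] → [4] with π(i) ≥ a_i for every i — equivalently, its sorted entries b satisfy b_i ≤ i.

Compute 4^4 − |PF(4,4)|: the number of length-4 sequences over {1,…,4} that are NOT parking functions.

131

#PF = (4+1−4)·(4+1)^{4−1} = 1·125 = 125 [KW]
Check (4,1,4,1) → sorted (1,1,4,4): b_3=4>3, not a PF.
Total 256; non-PF = 256−125 = 131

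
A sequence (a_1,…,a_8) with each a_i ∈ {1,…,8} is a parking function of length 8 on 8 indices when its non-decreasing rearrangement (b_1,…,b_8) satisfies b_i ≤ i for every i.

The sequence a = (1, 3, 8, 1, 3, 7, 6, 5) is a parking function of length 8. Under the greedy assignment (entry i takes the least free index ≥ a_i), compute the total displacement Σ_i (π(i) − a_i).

Σπ = 8·9/2 = 36 (π permutes [8]); Σa = 1+3+8+1+3+7+6+5 = 34; disp = 36−34 = 2.

2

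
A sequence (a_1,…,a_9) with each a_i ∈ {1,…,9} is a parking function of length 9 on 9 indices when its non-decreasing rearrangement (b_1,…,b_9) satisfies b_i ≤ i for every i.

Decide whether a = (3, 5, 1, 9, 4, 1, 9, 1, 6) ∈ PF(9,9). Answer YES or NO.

NO

Order a: b = (1, 1, 1, 3, 4, 5, 6, 9, 9).
  b_1=1 ≤ 1
  b_2=1 ≤ 2
  b_3=1 ≤ 3
  b_4=3 ≤ 4
  b_5=4 ≤ 5
  b_6=5 ≤ 6
  b_7=6 ≤ 7
  b_8=9 > 8
  fails at i=8 ⇒ NO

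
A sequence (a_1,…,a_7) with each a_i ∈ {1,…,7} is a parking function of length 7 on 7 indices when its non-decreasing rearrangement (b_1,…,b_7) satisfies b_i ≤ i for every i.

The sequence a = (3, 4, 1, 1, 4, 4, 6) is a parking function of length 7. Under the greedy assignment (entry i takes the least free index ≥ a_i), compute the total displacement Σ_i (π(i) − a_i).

Σπ = 7·8/2 = 28 (π permutes [7]); Σa = 3+4+1+1+4+4+6 = 23; disp = 28−23 = 5.

5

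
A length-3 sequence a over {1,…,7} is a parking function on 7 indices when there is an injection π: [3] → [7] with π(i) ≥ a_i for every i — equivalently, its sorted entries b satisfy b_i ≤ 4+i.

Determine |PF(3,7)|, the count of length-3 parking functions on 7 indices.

320

Count = (7−3+1)·(7+1)^(3−1) = 5×64 = 320 [KW]
Check (3,2,5) → sorted (2,3,5): b_i ≤ 4+i ∀i, a PF.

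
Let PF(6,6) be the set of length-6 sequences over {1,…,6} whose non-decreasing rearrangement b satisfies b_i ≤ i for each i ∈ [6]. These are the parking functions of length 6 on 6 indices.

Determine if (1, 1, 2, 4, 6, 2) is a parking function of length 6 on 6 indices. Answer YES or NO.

Sorted: b = (1, 1, 2, 2, 4, 6).
  b_1=1 ≤ 1
  b_2=1 ≤ 2
  b_3=2 ≤ 3
  b_4=2 ≤ 4
  b_5=4 ≤ 5
  b_6=6 ≤ 6
All bounds hold ⇒ YES

YES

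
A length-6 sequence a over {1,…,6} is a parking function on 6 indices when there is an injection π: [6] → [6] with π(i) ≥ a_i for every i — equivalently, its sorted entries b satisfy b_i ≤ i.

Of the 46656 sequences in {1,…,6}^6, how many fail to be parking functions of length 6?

29849

|PF| = 1·7^5 = 1·16807 = 16807
E.g. (4,1,6,6,6,4) → sorted (1,4,4,6,6,6): b_2=4>2, not a PF.
6^6 − 16807 = 46656 − 16807 = 29849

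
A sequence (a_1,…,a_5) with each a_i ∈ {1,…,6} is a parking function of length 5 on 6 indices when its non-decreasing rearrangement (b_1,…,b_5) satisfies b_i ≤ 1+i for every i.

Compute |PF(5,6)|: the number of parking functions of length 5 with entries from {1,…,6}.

4802

#PF = (7−5)·7^(5−1) = 2 · 2401 = 4802 (Konheim–Weiss)
One tuple (2,1,4,3,6) → sorted (1,2,3,4,6): b_i ≤ 1+i ∀i, a PF.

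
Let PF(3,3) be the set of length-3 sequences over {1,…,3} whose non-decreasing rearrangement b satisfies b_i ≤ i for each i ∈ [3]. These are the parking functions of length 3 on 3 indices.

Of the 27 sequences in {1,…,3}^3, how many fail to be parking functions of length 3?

Count = (4−3)·4^(3−1) = 1 · 16 = 16 (Pollak)
One tuple (3,2,3) → sorted (2,3,3): b_1=2>1, not a PF.
So 27 − 16 = 11 fail.

11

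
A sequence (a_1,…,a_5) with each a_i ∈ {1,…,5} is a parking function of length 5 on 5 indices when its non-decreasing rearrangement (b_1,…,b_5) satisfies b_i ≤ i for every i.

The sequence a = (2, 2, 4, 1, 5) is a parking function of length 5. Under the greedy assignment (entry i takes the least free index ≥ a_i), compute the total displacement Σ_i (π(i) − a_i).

1

Σπ(i) = 1+…+5 = 15; Σa = 2+2+4+1+5 = 14; disp = 15−14 = 1.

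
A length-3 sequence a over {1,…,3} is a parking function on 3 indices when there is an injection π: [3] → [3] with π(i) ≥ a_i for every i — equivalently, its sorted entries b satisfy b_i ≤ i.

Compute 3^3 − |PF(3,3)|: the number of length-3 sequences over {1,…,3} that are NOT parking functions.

11

|PF(3,3)| = (3−3+1)·(3+1)^(3−1) = 1 · 16 = 16
Example (3,3,2) → sorted (2,3,3): b_1=2>1, not a PF.
Total 27; non-PF = 27−16 = 11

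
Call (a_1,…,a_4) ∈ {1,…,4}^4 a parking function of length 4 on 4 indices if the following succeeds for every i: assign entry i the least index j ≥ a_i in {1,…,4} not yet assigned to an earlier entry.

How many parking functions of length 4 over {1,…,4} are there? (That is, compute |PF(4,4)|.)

125

|PF| = (4+1−4)·(4+1)^{4−1} = 1·125 = 125
E.g. (3,1,4,2) → sorted (1,2,3,4): b_i ≤ i ∀i, a PF.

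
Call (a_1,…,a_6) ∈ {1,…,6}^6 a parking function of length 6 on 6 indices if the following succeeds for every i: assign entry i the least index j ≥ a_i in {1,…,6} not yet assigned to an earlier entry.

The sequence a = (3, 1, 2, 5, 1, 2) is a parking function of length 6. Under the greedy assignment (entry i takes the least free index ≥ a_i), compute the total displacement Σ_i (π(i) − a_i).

Σπ(i) = 1+…+6 = 21; Σa = 3+1+2+5+1+2 = 14; disp = 21−14 = 7.

7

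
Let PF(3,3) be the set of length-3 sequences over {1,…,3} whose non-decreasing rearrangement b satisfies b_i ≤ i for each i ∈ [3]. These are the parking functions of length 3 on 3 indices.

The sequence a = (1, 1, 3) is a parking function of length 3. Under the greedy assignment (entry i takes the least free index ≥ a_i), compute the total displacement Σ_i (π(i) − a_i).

Σπ = 6 ({1..3} each once); Σa = 1+1+3 = 5; disp = 6−5 = 1.

1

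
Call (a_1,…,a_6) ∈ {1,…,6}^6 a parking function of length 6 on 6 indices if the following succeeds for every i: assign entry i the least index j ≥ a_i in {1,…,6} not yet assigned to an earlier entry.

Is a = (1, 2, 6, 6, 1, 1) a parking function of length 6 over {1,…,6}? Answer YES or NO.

Order a: b = (1, 1, 1, 2, 6, 6).
  b_1=1 ≤ 1
  b_2=1 ≤ 2
  b_3=1 ≤ 3
  b_4=2 ≤ 4
  b_5=6 > 5
  fails at i=5 ⇒ NO

NO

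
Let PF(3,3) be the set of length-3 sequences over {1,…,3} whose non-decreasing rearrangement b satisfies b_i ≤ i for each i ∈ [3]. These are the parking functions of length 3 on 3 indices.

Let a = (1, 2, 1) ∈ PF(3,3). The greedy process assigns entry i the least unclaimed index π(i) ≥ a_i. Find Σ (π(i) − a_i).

Σπ = 6 ({1..3} each once); Σa = 1+2+1 = 4; disp = 6−4 = 2.

2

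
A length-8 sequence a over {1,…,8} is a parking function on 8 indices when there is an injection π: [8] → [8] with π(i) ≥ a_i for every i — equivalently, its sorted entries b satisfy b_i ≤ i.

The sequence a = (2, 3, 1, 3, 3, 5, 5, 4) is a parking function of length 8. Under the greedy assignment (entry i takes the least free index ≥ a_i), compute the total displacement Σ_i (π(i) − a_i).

10

Σπ(i) = 1+…+8 = 36; Σa = 2+3+1+3+3+5+5+4 = 26; disp = 36−26 = 10.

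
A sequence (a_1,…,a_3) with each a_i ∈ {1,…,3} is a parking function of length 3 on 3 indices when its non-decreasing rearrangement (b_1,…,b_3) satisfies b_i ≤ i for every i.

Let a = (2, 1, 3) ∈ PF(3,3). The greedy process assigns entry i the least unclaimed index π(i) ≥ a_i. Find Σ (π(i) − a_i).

Σπ = 6 ({1..3} each once); Σa = 2+1+3 = 6; disp = 6−6 = 0.

0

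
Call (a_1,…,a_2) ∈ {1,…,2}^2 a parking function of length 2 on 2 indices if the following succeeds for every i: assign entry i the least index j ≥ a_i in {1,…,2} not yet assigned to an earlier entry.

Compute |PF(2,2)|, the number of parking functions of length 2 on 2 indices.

3

|PF| = (2−2+1)·(2+1)^(2−1) = 1·3 = 3 (Konheim–Weiss)
Example (1,1) → sorted (1,1): b_i ≤ i ∀i, a PF.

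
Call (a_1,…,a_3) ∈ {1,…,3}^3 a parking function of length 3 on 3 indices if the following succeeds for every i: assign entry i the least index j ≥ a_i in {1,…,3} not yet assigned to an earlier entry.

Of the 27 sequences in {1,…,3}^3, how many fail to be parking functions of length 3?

11

#PF = (4−3)·4^(3−1) = 1×16 = 16 (Konheim–Weiss)
Example (1,3,3) → sorted (1,3,3): b_2=3>2, not a PF.
So 27 − 16 = 11 fail.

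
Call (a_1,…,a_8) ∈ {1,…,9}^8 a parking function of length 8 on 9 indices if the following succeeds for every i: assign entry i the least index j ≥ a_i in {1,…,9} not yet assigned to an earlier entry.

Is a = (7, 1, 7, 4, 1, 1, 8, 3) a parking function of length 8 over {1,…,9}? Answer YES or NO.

Order a: b = (1, 1, 1, 3, 4, 7, 7, 8).
  b_1=1 ≤ 2
  b_2=1 ≤ 3
  b_3=1 ≤ 4
  b_4=3 ≤ 5
  b_5=4 ≤ 6
  b_6=7 ≤ 7
  b_7=7 ≤ 8
  b_8=8 ≤ 9
All bounds hold ⇒ YES

YES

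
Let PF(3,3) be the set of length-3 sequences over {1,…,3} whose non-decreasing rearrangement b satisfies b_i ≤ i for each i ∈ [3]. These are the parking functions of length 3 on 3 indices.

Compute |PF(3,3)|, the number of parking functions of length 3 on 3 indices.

|PF| = 1·4^2 = 1·16 = 16
E.g. (2,1,1) → sorted (1,1,2): b_i ≤ i ∀i, a PF.

16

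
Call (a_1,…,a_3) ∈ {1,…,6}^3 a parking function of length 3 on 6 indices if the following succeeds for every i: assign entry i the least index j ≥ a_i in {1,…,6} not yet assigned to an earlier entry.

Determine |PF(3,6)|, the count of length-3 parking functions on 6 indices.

#PF = (6+1−3)·(6+1)^{3−1} = 4 · 49 = 196
One tuple (4,3,6) → sorted (3,4,6): b_i ≤ 3+i ∀i, a PF.

196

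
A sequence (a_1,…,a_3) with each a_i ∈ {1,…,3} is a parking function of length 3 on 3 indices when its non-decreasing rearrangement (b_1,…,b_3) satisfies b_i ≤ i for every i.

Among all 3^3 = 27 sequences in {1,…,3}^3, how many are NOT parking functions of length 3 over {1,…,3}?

Count = (3+1−3)·(3+1)^{3−1} = 1·16 = 16 (Pollak)
One tuple (2,2,2) → sorted (2,2,2): b_1=2>1, not a PF.
Total 27; non-PF = 27−16 = 11

11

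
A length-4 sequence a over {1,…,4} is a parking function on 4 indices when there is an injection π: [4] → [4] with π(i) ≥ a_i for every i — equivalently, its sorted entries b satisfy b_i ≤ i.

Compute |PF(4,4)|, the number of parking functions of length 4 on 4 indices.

125

|PF(4,4)| = (4+1−4)·(4+1)^{4−1} = 1 · 125 = 125 (Konheim–Weiss)
Example (2,3,1,3) → sorted (1,2,3,3): b_i ≤ i ∀i, a PF.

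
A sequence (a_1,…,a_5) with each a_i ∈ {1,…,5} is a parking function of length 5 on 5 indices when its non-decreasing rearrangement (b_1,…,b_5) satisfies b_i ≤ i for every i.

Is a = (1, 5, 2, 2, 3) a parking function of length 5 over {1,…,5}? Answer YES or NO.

YES

Order a: b = (1, 2, 2, 3, 5).
  b_1=1 ≤ 1
  b_2=2 ≤ 2
  b_3=2 ≤ 3
  b_4=3 ≤ 4
  b_5=5 ≤ 5
All bounds hold ⇒ YES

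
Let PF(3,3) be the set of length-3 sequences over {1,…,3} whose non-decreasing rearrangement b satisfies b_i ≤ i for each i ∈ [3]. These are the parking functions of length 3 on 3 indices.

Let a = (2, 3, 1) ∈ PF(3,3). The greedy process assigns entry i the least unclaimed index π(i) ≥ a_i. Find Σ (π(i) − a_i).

0

Σπ = 6 ({1..3} each once); Σa = 2+3+1 = 6; disp = 6−6 = 0.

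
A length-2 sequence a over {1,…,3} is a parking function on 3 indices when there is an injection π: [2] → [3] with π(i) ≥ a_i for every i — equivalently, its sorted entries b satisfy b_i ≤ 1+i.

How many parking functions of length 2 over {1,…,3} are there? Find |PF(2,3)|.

|PF| = (3−2+1)·(3+1)^(2−1) = 2 · 4 = 8 (Pollak)
Example (2,1) → sorted (1,2): b_i ≤ 1+i ∀i, a PF.

8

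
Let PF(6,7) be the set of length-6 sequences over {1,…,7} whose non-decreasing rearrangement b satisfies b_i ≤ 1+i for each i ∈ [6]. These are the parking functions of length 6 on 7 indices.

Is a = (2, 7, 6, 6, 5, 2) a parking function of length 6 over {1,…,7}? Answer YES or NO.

Order a: b = (2, 2, 5, 6, 6, 7).
  b_1=2 ≤ 2
  b_2=2 ≤ 3
  b_3=5 > 4
  fails at i=3 ⇒ NO

NO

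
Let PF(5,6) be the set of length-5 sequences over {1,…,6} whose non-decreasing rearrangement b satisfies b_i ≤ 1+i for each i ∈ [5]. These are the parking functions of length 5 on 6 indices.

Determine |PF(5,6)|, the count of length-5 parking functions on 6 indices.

|PF(5,6)| = (6−5+1)·(6+1)^(5−1) = 2×2401 = 4802 (Konheim–Weiss)
Check (4,6,3,2,3) → sorted (2,3,3,4,6): b_i ≤ 1+i ∀i, a PF.

4802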